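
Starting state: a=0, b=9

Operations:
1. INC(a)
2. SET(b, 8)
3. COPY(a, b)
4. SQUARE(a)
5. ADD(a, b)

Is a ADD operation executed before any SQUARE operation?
No

First ADD: step 5
First SQUARE: step 4
Since 5 > 4, SQUARE comes first.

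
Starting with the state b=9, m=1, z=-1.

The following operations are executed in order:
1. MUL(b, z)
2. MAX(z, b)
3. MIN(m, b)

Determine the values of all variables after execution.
{b: -9, m: -9, z: -1}

Step-by-step execution:
Initial: b=9, m=1, z=-1
After step 1 (MUL(b, z)): b=-9, m=1, z=-1
After step 2 (MAX(z, b)): b=-9, m=1, z=-1
After step 3 (MIN(m, b)): b=-9, m=-9, z=-1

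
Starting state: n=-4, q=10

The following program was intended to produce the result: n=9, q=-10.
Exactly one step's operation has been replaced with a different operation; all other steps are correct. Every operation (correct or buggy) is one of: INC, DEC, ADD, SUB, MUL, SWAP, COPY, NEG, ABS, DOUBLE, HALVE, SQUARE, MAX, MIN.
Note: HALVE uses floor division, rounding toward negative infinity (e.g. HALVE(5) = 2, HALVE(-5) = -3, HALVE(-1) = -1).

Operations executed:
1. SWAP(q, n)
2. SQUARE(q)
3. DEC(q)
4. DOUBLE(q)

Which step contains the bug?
Step 2

Trace with buggy code:
Initial: n=-4, q=10
After step 1: n=10, q=-4
After step 2: n=10, q=16
After step 3: n=10, q=15
After step 4: n=10, q=30
Actual final n=10, q=30 ≠ expected n=9, q=-10.
Step 2 is the only position where a single-operation replacement can produce the expected result.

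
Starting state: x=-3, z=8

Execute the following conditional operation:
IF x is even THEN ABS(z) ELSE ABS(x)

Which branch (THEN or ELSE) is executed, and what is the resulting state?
Branch: ELSE, Final state: x=3, z=8

Evaluating condition: x is even
Condition is False, so ELSE branch executes
After ABS(x): x=3, z=8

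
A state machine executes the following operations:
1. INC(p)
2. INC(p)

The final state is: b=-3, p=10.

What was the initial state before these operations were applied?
b=-3, p=8

Working backwards:
Final state: b=-3, p=10
Before step 2 (INC(p)): b=-3, p=9
Before step 1 (INC(p)): b=-3, p=8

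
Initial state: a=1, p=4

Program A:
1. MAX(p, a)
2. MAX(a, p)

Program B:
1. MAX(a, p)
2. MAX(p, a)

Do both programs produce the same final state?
Yes

Program A final state: a=4, p=4
Program B final state: a=4, p=4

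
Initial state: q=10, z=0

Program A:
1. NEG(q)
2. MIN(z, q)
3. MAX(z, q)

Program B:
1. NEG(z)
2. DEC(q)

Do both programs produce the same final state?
No

Program A final state: q=-10, z=-10
Program B final state: q=9, z=0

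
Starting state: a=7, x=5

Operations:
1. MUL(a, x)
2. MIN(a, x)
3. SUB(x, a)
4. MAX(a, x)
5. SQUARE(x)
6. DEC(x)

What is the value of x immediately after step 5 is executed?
x = 0

Tracing x through execution:
Initial: x = 5
After step 1 (MUL(a, x)): x = 5
After step 2 (MIN(a, x)): x = 5
After step 3 (SUB(x, a)): x = 0
After step 4 (MAX(a, x)): x = 0
After step 5 (SQUARE(x)): x = 0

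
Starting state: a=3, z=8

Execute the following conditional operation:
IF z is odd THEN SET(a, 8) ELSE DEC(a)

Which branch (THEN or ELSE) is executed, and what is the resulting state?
Branch: ELSE, Final state: a=2, z=8

Evaluating condition: z is odd
Condition is False, so ELSE branch executes
After DEC(a): a=2, z=8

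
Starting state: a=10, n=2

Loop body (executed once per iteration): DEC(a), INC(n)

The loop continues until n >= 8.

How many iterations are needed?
6

Tracing iterations:
Initial: a=10, n=2
After iteration 1: a=9, n=3
After iteration 2: a=8, n=4
After iteration 3: a=7, n=5
After iteration 4: a=6, n=6
After iteration 5: a=5, n=7
After iteration 6: a=4, n=8
n >= 8 now holds, so the loop exits after 6 iterations.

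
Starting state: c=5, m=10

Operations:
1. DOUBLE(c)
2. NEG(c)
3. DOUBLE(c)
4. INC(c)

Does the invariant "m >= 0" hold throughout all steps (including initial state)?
Yes

The invariant holds at every step.

State at each step:
Initial: c=5, m=10
After step 1: c=10, m=10
After step 2: c=-10, m=10
After step 3: c=-20, m=10
After step 4: c=-19, m=10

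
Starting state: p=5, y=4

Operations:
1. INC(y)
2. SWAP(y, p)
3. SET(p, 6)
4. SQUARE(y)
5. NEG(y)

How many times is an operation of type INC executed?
1

Counting INC operations:
Step 1: INC(y) ← INC
Total: 1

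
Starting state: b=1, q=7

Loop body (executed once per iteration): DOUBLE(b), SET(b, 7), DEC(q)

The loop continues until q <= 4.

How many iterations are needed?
3

Tracing iterations:
Initial: b=1, q=7
After iteration 1: b=7, q=6
After iteration 2: b=7, q=5
After iteration 3: b=7, q=4
q <= 4 now holds, so the loop exits after 3 iterations.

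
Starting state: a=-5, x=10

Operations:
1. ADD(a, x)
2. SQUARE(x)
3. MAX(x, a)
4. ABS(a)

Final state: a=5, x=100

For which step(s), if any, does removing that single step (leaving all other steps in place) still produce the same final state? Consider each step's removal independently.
Step(s) 1, 3, 4

Testing removal of each single step:
Without step 1: final = a=5, x=100 (same)
Without step 2: final = a=5, x=10 (different)
Without step 3: final = a=5, x=100 (same)
Without step 4: final = a=5, x=100 (same)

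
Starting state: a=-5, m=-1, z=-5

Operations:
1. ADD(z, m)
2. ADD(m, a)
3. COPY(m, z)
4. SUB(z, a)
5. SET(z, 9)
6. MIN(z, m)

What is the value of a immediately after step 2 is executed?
a = -5

Tracing a through execution:
Initial: a = -5
After step 1 (ADD(z, m)): a = -5
After step 2 (ADD(m, a)): a = -5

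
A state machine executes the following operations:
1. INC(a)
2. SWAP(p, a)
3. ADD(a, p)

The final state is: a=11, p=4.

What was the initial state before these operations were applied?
a=3, p=7

Working backwards:
Final state: a=11, p=4
Before step 3 (ADD(a, p)): a=7, p=4
Before step 2 (SWAP(p, a)): a=4, p=7
Before step 1 (INC(a)): a=3, p=7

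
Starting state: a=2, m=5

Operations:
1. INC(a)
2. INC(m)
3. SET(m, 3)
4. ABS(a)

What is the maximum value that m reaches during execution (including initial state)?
6

Values of m at each step:
Initial: m = 5
After step 1: m = 5
After step 2: m = 6 ← maximum
After step 3: m = 3
After step 4: m = 3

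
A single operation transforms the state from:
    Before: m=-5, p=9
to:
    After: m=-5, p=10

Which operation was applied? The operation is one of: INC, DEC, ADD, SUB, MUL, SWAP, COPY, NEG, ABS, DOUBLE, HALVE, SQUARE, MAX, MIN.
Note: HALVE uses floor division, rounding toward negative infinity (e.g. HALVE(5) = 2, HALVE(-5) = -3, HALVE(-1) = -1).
INC(p)

Analyzing the change:
Before: m=-5, p=9
After: m=-5, p=10
Variable p changed from 9 to 10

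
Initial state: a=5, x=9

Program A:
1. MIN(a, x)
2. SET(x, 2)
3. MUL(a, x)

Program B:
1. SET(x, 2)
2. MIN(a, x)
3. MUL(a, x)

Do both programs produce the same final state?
No

Program A final state: a=10, x=2
Program B final state: a=4, x=2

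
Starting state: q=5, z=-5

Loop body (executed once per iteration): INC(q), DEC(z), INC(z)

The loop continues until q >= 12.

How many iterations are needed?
7

Tracing iterations:
Initial: q=5, z=-5
After iteration 1: q=6, z=-5
After iteration 2: q=7, z=-5
After iteration 3: q=8, z=-5
After iteration 4: q=9, z=-5
After iteration 5: q=10, z=-5
After iteration 6: q=11, z=-5
After iteration 7: q=12, z=-5
q >= 12 now holds, so the loop exits after 7 iterations.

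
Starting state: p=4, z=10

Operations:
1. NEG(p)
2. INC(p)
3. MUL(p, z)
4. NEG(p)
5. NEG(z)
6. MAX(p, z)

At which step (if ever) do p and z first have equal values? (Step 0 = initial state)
Never

p and z never become equal during execution.

Comparing values at each step:
Initial: p=4, z=10
After step 1: p=-4, z=10
After step 2: p=-3, z=10
After step 3: p=-30, z=10
After step 4: p=30, z=10
After step 5: p=30, z=-10
After step 6: p=30, z=-10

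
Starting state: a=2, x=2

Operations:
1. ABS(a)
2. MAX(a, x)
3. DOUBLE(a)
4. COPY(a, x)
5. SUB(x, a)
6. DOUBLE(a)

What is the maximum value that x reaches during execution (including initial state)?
2

Values of x at each step:
Initial: x = 2 ← maximum
After step 1: x = 2
After step 2: x = 2
After step 3: x = 2
After step 4: x = 2
After step 5: x = 0
After step 6: x = 0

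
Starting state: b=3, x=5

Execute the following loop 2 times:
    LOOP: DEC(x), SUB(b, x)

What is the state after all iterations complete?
b=-4, x=3

Iteration trace:
Start: b=3, x=5
After iteration 1: b=-1, x=4
After iteration 2: b=-4, x=3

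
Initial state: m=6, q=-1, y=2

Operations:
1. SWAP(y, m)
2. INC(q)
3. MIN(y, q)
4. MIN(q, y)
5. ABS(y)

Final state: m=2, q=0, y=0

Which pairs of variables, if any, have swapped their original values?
None

Comparing initial and final values:
m: 6 → 2
q: -1 → 0
y: 2 → 0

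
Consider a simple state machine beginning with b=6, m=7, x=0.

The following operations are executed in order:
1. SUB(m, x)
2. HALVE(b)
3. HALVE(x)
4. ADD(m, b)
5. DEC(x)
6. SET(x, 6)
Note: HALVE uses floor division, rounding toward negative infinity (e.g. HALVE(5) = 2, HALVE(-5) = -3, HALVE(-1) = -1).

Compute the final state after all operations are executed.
{b: 3, m: 10, x: 6}

Step-by-step execution:
Initial: b=6, m=7, x=0
After step 1 (SUB(m, x)): b=6, m=7, x=0
After step 2 (HALVE(b)): b=3, m=7, x=0
After step 3 (HALVE(x)): b=3, m=7, x=0
After step 4 (ADD(m, b)): b=3, m=10, x=0
After step 5 (DEC(x)): b=3, m=10, x=-1
After step 6 (SET(x, 6)): b=3, m=10, x=6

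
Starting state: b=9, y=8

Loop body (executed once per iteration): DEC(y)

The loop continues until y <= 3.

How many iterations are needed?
5

Tracing iterations:
Initial: b=9, y=8
After iteration 1: b=9, y=7
After iteration 2: b=9, y=6
After iteration 3: b=9, y=5
After iteration 4: b=9, y=4
After iteration 5: b=9, y=3
y <= 3 now holds, so the loop exits after 5 iterations.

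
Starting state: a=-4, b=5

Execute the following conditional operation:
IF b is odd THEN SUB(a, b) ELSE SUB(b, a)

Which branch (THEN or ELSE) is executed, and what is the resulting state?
Branch: THEN, Final state: a=-9, b=5

Evaluating condition: b is odd
Condition is True, so THEN branch executes
After SUB(a, b): a=-9, b=5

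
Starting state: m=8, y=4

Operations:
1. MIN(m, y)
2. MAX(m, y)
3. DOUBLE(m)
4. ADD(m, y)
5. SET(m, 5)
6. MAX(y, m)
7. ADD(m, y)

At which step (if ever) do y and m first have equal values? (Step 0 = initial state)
Step 1

y and m first become equal after step 1.

Comparing values at each step:
Initial: y=4, m=8
After step 1: y=4, m=4 ← equal!
After step 2: y=4, m=4 ← equal!
After step 3: y=4, m=8
After step 4: y=4, m=12
After step 5: y=4, m=5
After step 6: y=5, m=5 ← equal!
After step 7: y=5, m=10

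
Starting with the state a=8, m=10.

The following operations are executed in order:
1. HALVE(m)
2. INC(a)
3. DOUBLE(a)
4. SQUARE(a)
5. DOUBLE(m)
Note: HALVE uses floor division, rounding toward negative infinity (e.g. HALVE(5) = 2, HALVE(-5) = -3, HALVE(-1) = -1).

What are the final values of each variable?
{a: 324, m: 10}

Step-by-step execution:
Initial: a=8, m=10
After step 1 (HALVE(m)): a=8, m=5
After step 2 (INC(a)): a=9, m=5
After step 3 (DOUBLE(a)): a=18, m=5
After step 4 (SQUARE(a)): a=324, m=5
After step 5 (DOUBLE(m)): a=324, m=10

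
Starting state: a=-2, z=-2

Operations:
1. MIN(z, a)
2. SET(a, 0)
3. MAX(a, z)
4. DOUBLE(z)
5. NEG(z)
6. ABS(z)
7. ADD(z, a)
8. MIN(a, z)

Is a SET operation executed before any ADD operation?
Yes

First SET: step 2
First ADD: step 7
Since 2 < 7, SET comes first.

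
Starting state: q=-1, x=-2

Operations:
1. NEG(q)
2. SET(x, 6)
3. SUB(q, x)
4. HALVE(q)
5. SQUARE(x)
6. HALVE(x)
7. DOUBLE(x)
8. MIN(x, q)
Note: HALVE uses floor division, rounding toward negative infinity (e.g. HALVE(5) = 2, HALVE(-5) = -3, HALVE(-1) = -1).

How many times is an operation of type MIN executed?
1

Counting MIN operations:
Step 8: MIN(x, q) ← MIN
Total: 1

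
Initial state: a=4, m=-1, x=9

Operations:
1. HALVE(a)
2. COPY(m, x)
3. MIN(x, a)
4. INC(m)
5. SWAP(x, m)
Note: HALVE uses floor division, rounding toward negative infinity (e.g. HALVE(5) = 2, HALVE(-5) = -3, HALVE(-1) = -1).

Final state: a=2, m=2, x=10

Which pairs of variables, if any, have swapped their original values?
None

Comparing initial and final values:
m: -1 → 2
x: 9 → 10
a: 4 → 2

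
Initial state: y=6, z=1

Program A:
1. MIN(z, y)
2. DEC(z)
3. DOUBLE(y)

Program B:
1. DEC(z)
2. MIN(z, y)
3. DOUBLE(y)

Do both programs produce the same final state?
Yes

Program A final state: y=12, z=0
Program B final state: y=12, z=0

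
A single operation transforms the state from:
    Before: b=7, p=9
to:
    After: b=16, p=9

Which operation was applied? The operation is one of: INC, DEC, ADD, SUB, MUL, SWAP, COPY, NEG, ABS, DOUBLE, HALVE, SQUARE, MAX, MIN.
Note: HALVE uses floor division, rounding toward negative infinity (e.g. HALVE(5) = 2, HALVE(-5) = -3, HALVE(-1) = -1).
ADD(b, p)

Analyzing the change:
Before: b=7, p=9
After: b=16, p=9
Variable b changed from 7 to 16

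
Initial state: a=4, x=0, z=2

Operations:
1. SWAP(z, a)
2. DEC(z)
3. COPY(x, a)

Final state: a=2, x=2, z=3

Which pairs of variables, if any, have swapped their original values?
None

Comparing initial and final values:
z: 2 → 3
x: 0 → 2
a: 4 → 2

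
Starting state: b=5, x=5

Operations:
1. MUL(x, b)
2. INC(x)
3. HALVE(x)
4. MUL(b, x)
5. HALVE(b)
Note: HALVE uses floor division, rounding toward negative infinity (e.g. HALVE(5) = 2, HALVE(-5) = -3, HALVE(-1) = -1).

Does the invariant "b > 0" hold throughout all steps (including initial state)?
Yes

The invariant holds at every step.

State at each step:
Initial: b=5, x=5
After step 1: b=5, x=25
After step 2: b=5, x=26
After step 3: b=5, x=13
After step 4: b=65, x=13
After step 5: b=32, x=13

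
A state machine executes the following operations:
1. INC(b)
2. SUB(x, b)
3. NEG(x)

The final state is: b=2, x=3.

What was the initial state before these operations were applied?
b=1, x=-1

Working backwards:
Final state: b=2, x=3
Before step 3 (NEG(x)): b=2, x=-3
Before step 2 (SUB(x, b)): b=2, x=-1
Before step 1 (INC(b)): b=1, x=-1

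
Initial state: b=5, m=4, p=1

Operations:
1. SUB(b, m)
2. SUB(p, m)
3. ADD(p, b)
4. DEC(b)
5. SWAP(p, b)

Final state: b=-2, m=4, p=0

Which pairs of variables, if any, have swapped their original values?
None

Comparing initial and final values:
m: 4 → 4
b: 5 → -2
p: 1 → 0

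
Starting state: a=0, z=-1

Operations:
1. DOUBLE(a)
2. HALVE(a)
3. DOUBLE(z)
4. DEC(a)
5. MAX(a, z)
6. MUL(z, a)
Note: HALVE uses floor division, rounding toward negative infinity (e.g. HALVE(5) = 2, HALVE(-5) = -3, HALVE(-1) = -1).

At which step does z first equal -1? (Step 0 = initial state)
Step 0

Tracing z:
Initial: z = -1 ← first occurrence
After step 1: z = -1
After step 2: z = -1
After step 3: z = -2
After step 4: z = -2
After step 5: z = -2
After step 6: z = 2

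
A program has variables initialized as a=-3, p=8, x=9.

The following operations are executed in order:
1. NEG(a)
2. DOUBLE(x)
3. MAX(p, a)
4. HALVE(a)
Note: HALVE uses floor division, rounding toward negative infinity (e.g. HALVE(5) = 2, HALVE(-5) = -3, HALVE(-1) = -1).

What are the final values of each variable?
{a: 1, p: 8, x: 18}

Step-by-step execution:
Initial: a=-3, p=8, x=9
After step 1 (NEG(a)): a=3, p=8, x=9
After step 2 (DOUBLE(x)): a=3, p=8, x=18
After step 3 (MAX(p, a)): a=3, p=8, x=18
After step 4 (HALVE(a)): a=1, p=8, x=18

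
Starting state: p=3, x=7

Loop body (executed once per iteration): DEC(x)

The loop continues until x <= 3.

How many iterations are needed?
4

Tracing iterations:
Initial: p=3, x=7
After iteration 1: p=3, x=6
After iteration 2: p=3, x=5
After iteration 3: p=3, x=4
After iteration 4: p=3, x=3
x <= 3 now holds, so the loop exits after 4 iterations.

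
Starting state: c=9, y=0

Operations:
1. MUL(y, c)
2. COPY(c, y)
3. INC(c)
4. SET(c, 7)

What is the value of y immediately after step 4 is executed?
y = 0

Tracing y through execution:
Initial: y = 0
After step 1 (MUL(y, c)): y = 0
After step 2 (COPY(c, y)): y = 0
After step 3 (INC(c)): y = 0
After step 4 (SET(c, 7)): y = 0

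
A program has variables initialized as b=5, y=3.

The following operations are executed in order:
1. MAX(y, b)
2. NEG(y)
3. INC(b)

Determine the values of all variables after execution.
{b: 6, y: -5}

Step-by-step execution:
Initial: b=5, y=3
After step 1 (MAX(y, b)): b=5, y=5
After step 2 (NEG(y)): b=5, y=-5
After step 3 (INC(b)): b=6, y=-5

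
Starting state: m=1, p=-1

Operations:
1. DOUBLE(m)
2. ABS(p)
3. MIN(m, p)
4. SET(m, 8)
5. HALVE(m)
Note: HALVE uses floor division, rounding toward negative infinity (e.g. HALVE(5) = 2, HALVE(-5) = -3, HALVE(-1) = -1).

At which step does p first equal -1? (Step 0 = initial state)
Step 0

Tracing p:
Initial: p = -1 ← first occurrence
After step 1: p = -1
After step 2: p = 1
After step 3: p = 1
After step 4: p = 1
After step 5: p = 1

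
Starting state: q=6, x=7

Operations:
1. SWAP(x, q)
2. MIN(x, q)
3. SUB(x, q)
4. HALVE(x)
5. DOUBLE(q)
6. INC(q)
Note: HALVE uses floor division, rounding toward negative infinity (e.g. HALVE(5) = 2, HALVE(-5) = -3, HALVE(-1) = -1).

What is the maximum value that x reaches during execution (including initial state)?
7

Values of x at each step:
Initial: x = 7 ← maximum
After step 1: x = 6
After step 2: x = 6
After step 3: x = -1
After step 4: x = -1
After step 5: x = -1
After step 6: x = -1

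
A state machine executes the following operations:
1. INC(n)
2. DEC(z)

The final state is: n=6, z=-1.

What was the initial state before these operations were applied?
n=5, z=0

Working backwards:
Final state: n=6, z=-1
Before step 2 (DEC(z)): n=6, z=0
Before step 1 (INC(n)): n=5, z=0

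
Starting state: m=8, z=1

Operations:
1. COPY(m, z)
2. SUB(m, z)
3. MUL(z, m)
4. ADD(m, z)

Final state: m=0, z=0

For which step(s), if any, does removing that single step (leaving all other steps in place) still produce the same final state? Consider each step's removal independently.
Step(s) 4

Testing removal of each single step:
Without step 1: final = m=14, z=7 (different)
Without step 2: final = m=2, z=1 (different)
Without step 3: final = m=1, z=1 (different)
Without step 4: final = m=0, z=0 (same)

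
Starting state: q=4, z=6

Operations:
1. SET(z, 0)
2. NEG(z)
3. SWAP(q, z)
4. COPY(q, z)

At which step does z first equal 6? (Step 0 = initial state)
Step 0

Tracing z:
Initial: z = 6 ← first occurrence
After step 1: z = 0
After step 2: z = 0
After step 3: z = 4
After step 4: z = 4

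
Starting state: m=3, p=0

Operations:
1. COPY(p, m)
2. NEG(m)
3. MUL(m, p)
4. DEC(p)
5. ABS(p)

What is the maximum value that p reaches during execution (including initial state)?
3

Values of p at each step:
Initial: p = 0
After step 1: p = 3 ← maximum
After step 2: p = 3
After step 3: p = 3
After step 4: p = 2
After step 5: p = 2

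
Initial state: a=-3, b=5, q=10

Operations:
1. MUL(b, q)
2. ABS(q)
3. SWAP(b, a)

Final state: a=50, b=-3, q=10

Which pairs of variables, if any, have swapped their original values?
None

Comparing initial and final values:
q: 10 → 10
a: -3 → 50
b: 5 → -3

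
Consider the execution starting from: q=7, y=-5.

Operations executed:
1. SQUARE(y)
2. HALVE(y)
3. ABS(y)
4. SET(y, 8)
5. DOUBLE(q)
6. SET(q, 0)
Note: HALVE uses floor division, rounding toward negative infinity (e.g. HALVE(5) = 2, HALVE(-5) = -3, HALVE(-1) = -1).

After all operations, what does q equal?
q = 0

Tracing execution:
Step 1: SQUARE(y) → q = 7
Step 2: HALVE(y) → q = 7
Step 3: ABS(y) → q = 7
Step 4: SET(y, 8) → q = 7
Step 5: DOUBLE(q) → q = 14
Step 6: SET(q, 0) → q = 0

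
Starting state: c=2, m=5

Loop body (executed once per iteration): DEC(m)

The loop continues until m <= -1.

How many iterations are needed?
6

Tracing iterations:
Initial: c=2, m=5
After iteration 1: c=2, m=4
After iteration 2: c=2, m=3
After iteration 3: c=2, m=2
After iteration 4: c=2, m=1
After iteration 5: c=2, m=0
After iteration 6: c=2, m=-1
m <= -1 now holds, so the loop exits after 6 iterations.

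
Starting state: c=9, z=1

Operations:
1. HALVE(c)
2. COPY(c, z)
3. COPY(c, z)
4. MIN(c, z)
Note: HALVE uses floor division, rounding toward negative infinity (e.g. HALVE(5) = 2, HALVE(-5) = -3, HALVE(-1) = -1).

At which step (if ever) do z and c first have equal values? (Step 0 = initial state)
Step 2

z and c first become equal after step 2.

Comparing values at each step:
Initial: z=1, c=9
After step 1: z=1, c=4
After step 2: z=1, c=1 ← equal!
After step 3: z=1, c=1 ← equal!
After step 4: z=1, c=1 ← equal!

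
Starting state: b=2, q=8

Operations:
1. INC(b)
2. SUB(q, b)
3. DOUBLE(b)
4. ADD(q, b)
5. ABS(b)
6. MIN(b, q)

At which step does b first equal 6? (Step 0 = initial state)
Step 3

Tracing b:
Initial: b = 2
After step 1: b = 3
After step 2: b = 3
After step 3: b = 6 ← first occurrence
After step 4: b = 6
After step 5: b = 6
After step 6: b = 6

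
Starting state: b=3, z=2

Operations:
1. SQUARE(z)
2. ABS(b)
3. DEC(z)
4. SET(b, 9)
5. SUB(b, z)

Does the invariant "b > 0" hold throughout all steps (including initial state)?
Yes

The invariant holds at every step.

State at each step:
Initial: b=3, z=2
After step 1: b=3, z=4
After step 2: b=3, z=4
After step 3: b=3, z=3
After step 4: b=9, z=3
After step 5: b=6, z=3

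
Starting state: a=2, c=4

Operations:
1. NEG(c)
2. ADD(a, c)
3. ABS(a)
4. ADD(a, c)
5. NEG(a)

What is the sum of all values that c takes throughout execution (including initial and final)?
-16

Values of c at each step:
Initial: c = 4
After step 1: c = -4
After step 2: c = -4
After step 3: c = -4
After step 4: c = -4
After step 5: c = -4
Sum = 4 + -4 + -4 + -4 + -4 + -4 = -16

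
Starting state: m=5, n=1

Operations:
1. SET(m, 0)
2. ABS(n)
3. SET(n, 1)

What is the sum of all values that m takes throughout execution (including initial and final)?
5

Values of m at each step:
Initial: m = 5
After step 1: m = 0
After step 2: m = 0
After step 3: m = 0
Sum = 5 + 0 + 0 + 0 = 5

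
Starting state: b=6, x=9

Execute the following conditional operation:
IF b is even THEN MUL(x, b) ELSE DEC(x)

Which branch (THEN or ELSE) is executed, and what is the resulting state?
Branch: THEN, Final state: b=6, x=54

Evaluating condition: b is even
Condition is True, so THEN branch executes
After MUL(x, b): b=6, x=54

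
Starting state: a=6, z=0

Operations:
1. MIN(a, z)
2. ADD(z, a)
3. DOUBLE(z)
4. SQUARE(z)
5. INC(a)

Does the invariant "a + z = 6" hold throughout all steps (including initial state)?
No, violated after step 1

The invariant is violated after step 1.

State at each step:
Initial: a=6, z=0
After step 1: a=0, z=0
After step 2: a=0, z=0
After step 3: a=0, z=0
After step 4: a=0, z=0
After step 5: a=1, z=0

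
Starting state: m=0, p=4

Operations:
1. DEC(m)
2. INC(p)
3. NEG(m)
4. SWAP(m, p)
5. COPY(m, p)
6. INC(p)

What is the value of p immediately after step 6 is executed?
p = 2

Tracing p through execution:
Initial: p = 4
After step 1 (DEC(m)): p = 4
After step 2 (INC(p)): p = 5
After step 3 (NEG(m)): p = 5
After step 4 (SWAP(m, p)): p = 1
After step 5 (COPY(m, p)): p = 1
After step 6 (INC(p)): p = 2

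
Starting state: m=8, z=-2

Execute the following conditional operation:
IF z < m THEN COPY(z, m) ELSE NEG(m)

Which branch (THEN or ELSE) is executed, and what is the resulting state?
Branch: THEN, Final state: m=8, z=8

Evaluating condition: z < m
z = -2, m = 8
Condition is True, so THEN branch executes
After COPY(z, m): m=8, z=8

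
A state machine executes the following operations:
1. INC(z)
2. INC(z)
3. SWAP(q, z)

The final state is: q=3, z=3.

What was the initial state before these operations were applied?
q=3, z=1

Working backwards:
Final state: q=3, z=3
Before step 3 (SWAP(q, z)): q=3, z=3
Before step 2 (INC(z)): q=3, z=2
Before step 1 (INC(z)): q=3, z=1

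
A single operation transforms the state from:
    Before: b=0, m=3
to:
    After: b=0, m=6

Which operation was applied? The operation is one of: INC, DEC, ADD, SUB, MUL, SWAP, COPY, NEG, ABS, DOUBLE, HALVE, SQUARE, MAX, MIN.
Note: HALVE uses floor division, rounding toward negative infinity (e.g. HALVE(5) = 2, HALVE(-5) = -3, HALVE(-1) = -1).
DOUBLE(m)

Analyzing the change:
Before: b=0, m=3
After: b=0, m=6
Variable m changed from 3 to 6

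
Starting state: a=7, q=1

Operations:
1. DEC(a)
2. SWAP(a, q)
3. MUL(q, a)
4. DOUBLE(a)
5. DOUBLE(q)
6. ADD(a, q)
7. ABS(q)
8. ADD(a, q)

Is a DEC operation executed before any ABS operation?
Yes

First DEC: step 1
First ABS: step 7
Since 1 < 7, DEC comes first.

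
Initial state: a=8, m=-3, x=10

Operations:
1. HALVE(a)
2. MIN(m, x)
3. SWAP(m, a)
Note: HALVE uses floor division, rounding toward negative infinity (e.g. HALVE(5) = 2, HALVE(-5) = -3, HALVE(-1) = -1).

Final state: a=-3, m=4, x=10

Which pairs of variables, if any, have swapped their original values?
None

Comparing initial and final values:
m: -3 → 4
a: 8 → -3
x: 10 → 10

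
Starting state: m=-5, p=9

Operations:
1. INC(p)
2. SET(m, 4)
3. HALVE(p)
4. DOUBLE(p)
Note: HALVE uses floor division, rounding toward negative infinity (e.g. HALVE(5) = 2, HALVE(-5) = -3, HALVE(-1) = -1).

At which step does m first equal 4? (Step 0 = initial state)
Step 2

Tracing m:
Initial: m = -5
After step 1: m = -5
After step 2: m = 4 ← first occurrence
After step 3: m = 4
After step 4: m = 4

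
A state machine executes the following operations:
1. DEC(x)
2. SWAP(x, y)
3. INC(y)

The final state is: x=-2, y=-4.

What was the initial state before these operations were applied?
x=-4, y=-2

Working backwards:
Final state: x=-2, y=-4
Before step 3 (INC(y)): x=-2, y=-5
Before step 2 (SWAP(x, y)): x=-5, y=-2
Before step 1 (DEC(x)): x=-4, y=-2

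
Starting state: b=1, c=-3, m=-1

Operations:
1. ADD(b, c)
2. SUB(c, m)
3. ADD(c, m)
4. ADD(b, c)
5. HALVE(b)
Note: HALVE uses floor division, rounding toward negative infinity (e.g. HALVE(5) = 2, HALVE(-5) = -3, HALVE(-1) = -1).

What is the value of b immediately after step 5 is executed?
b = -3

Tracing b through execution:
Initial: b = 1
After step 1 (ADD(b, c)): b = -2
After step 2 (SUB(c, m)): b = -2
After step 3 (ADD(c, m)): b = -2
After step 4 (ADD(b, c)): b = -5
After step 5 (HALVE(b)): b = -3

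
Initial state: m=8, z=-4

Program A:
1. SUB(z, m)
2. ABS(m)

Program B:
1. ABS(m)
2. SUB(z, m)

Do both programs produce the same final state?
Yes

Program A final state: m=8, z=-12
Program B final state: m=8, z=-12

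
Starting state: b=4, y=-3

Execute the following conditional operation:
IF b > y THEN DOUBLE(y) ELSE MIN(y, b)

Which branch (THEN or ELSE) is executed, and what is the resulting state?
Branch: THEN, Final state: b=4, y=-6

Evaluating condition: b > y
b = 4, y = -3
Condition is True, so THEN branch executes
After DOUBLE(y): b=4, y=-6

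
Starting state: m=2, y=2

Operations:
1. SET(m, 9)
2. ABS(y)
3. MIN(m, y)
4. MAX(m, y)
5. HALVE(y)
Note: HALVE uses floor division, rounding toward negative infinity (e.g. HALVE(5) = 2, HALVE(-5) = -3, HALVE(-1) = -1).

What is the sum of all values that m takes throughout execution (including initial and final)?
26

Values of m at each step:
Initial: m = 2
After step 1: m = 9
After step 2: m = 9
After step 3: m = 2
After step 4: m = 2
After step 5: m = 2
Sum = 2 + 9 + 9 + 2 + 2 + 2 = 26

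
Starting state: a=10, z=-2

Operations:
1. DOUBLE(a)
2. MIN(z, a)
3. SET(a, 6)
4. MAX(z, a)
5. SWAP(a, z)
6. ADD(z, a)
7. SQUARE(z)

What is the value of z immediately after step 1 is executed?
z = -2

Tracing z through execution:
Initial: z = -2
After step 1 (DOUBLE(a)): z = -2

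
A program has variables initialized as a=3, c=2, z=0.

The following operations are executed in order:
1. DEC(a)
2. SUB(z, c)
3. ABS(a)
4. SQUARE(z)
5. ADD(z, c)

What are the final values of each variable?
{a: 2, c: 2, z: 6}

Step-by-step execution:
Initial: a=3, c=2, z=0
After step 1 (DEC(a)): a=2, c=2, z=0
After step 2 (SUB(z, c)): a=2, c=2, z=-2
After step 3 (ABS(a)): a=2, c=2, z=-2
After step 4 (SQUARE(z)): a=2, c=2, z=4
After step 5 (ADD(z, c)): a=2, c=2, z=6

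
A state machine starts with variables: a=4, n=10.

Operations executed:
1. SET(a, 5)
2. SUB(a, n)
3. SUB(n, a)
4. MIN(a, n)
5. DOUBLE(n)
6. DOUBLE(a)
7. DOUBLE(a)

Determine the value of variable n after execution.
n = 30

Tracing execution:
Step 1: SET(a, 5) → n = 10
Step 2: SUB(a, n) → n = 10
Step 3: SUB(n, a) → n = 15
Step 4: MIN(a, n) → n = 15
Step 5: DOUBLE(n) → n = 30
Step 6: DOUBLE(a) → n = 30
Step 7: DOUBLE(a) → n = 30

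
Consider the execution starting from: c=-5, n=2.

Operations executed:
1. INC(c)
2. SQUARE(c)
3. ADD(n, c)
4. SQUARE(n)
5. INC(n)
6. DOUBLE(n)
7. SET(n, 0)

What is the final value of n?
n = 0

Tracing execution:
Step 1: INC(c) → n = 2
Step 2: SQUARE(c) → n = 2
Step 3: ADD(n, c) → n = 18
Step 4: SQUARE(n) → n = 324
Step 5: INC(n) → n = 325
Step 6: DOUBLE(n) → n = 650
Step 7: SET(n, 0) → n = 0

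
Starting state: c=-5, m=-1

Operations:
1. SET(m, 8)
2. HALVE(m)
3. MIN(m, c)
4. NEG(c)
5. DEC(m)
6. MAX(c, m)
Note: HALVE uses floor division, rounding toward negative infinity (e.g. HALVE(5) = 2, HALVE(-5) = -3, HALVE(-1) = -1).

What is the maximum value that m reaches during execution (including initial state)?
8

Values of m at each step:
Initial: m = -1
After step 1: m = 8 ← maximum
After step 2: m = 4
After step 3: m = -5
After step 4: m = -5
After step 5: m = -6
After step 6: m = -6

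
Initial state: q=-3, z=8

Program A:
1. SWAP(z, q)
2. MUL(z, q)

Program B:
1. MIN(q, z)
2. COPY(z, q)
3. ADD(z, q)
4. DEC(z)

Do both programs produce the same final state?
No

Program A final state: q=8, z=-24
Program B final state: q=-3, z=-7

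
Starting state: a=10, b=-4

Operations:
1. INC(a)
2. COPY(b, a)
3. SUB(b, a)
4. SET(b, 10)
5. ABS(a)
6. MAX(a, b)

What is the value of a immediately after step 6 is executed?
a = 11

Tracing a through execution:
Initial: a = 10
After step 1 (INC(a)): a = 11
After step 2 (COPY(b, a)): a = 11
After step 3 (SUB(b, a)): a = 11
After step 4 (SET(b, 10)): a = 11
After step 5 (ABS(a)): a = 11
After step 6 (MAX(a, b)): a = 11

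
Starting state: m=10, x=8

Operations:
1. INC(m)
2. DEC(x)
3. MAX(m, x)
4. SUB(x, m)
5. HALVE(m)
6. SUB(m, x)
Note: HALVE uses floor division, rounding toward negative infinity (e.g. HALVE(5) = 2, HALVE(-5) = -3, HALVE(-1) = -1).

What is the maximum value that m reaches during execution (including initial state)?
11

Values of m at each step:
Initial: m = 10
After step 1: m = 11 ← maximum
After step 2: m = 11
After step 3: m = 11
After step 4: m = 11
After step 5: m = 5
After step 6: m = 9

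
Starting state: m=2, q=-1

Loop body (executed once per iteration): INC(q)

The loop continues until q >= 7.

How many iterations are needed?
8

Tracing iterations:
Initial: m=2, q=-1
After iteration 1: m=2, q=0
After iteration 2: m=2, q=1
After iteration 3: m=2, q=2
After iteration 4: m=2, q=3
After iteration 5: m=2, q=4
After iteration 6: m=2, q=5
After iteration 7: m=2, q=6
After iteration 8: m=2, q=7
q >= 7 now holds, so the loop exits after 8 iterations.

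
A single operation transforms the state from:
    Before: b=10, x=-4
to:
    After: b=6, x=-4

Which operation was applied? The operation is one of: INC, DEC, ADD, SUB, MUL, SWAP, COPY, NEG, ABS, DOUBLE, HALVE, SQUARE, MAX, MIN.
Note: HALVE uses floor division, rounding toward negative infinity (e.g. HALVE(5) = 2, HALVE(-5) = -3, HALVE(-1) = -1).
ADD(b, x)

Analyzing the change:
Before: b=10, x=-4
After: b=6, x=-4
Variable b changed from 10 to 6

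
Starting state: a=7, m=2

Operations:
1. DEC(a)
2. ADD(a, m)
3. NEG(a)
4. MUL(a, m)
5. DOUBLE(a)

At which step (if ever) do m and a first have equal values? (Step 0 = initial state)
Never

m and a never become equal during execution.

Comparing values at each step:
Initial: m=2, a=7
After step 1: m=2, a=6
After step 2: m=2, a=8
After step 3: m=2, a=-8
After step 4: m=2, a=-16
After step 5: m=2, a=-32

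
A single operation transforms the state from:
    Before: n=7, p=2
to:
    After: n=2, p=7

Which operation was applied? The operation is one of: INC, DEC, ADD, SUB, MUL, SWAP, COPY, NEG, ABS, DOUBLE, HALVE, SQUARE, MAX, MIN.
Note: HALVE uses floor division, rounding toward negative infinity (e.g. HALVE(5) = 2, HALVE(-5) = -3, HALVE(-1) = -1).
SWAP(p, n)

Analyzing the change:
Before: n=7, p=2
After: n=2, p=7
Variable p changed from 2 to 7
Variable n changed from 7 to 2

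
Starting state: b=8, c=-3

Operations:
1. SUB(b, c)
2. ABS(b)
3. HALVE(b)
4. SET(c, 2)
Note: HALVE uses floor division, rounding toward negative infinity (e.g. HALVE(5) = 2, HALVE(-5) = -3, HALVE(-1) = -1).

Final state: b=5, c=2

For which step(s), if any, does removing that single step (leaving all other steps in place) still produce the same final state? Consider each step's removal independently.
Step(s) 2

Testing removal of each single step:
Without step 1: final = b=4, c=2 (different)
Without step 2: final = b=5, c=2 (same)
Without step 3: final = b=11, c=2 (different)
Without step 4: final = b=5, c=-3 (different)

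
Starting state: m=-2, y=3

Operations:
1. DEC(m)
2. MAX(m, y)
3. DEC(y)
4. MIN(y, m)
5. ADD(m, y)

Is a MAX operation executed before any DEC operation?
No

First MAX: step 2
First DEC: step 1
Since 2 > 1, DEC comes first.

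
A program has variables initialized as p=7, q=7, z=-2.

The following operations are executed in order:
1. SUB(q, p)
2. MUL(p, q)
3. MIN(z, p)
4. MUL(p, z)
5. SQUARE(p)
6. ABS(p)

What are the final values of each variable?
{p: 0, q: 0, z: -2}

Step-by-step execution:
Initial: p=7, q=7, z=-2
After step 1 (SUB(q, p)): p=7, q=0, z=-2
After step 2 (MUL(p, q)): p=0, q=0, z=-2
After step 3 (MIN(z, p)): p=0, q=0, z=-2
After step 4 (MUL(p, z)): p=0, q=0, z=-2
After step 5 (SQUARE(p)): p=0, q=0, z=-2
After step 6 (ABS(p)): p=0, q=0, z=-2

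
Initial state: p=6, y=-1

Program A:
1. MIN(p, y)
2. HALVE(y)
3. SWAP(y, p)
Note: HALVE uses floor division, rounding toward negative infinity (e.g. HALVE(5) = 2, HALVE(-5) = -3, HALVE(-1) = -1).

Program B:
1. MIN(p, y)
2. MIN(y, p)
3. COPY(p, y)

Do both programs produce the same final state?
Yes

Program A final state: p=-1, y=-1
Program B final state: p=-1, y=-1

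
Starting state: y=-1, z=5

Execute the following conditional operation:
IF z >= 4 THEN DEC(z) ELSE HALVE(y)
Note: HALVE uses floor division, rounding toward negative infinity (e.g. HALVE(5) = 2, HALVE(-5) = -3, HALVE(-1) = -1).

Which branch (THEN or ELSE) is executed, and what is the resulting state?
Branch: THEN, Final state: y=-1, z=4

Evaluating condition: z >= 4
z = 5
Condition is True, so THEN branch executes
After DEC(z): y=-1, z=4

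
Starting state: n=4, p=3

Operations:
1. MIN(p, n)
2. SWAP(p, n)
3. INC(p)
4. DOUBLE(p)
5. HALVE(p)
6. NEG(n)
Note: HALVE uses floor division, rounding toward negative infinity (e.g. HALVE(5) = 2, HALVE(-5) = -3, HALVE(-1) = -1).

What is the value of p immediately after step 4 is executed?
p = 10

Tracing p through execution:
Initial: p = 3
After step 1 (MIN(p, n)): p = 3
After step 2 (SWAP(p, n)): p = 4
After step 3 (INC(p)): p = 5
After step 4 (DOUBLE(p)): p = 10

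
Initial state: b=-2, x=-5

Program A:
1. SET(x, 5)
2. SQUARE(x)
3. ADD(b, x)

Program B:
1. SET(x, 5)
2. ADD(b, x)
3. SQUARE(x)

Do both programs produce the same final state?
No

Program A final state: b=23, x=25
Program B final state: b=3, x=25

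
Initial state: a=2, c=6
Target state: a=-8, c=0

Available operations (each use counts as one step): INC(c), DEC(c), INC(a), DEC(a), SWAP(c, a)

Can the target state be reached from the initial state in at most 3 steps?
No

The target state cannot be reached within 3 steps.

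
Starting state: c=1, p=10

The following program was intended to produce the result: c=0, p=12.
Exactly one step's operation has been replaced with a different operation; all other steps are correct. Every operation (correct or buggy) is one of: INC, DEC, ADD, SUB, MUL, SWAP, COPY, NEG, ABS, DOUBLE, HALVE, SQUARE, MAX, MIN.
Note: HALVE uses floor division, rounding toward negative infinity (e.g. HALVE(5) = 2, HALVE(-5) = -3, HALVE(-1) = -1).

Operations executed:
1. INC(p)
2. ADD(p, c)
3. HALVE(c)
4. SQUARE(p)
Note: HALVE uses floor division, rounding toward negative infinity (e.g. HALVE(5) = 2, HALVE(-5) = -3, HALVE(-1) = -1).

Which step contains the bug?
Step 4

Trace with buggy code:
Initial: c=1, p=10
After step 1: c=1, p=11
After step 2: c=1, p=12
After step 3: c=0, p=12
After step 4: c=0, p=144
Actual final c=0, p=144 ≠ expected c=0, p=12.
Step 4 is the only position where a single-operation replacement can produce the expected result.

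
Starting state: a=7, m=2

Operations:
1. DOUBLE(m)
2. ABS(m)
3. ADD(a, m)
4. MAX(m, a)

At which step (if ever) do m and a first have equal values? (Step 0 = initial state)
Step 4

m and a first become equal after step 4.

Comparing values at each step:
Initial: m=2, a=7
After step 1: m=4, a=7
After step 2: m=4, a=7
After step 3: m=4, a=11
After step 4: m=11, a=11 ← equal!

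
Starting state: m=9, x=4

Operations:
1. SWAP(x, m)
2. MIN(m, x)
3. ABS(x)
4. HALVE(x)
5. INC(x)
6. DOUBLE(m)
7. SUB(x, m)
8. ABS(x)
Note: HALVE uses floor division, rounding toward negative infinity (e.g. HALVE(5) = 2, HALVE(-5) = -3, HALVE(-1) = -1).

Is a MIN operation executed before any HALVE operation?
Yes

First MIN: step 2
First HALVE: step 4
Since 2 < 4, MIN comes first.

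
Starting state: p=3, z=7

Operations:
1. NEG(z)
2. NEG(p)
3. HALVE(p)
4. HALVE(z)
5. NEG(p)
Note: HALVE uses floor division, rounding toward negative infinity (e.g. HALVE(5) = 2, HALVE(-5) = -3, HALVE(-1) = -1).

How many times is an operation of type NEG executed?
3

Counting NEG operations:
Step 1: NEG(z) ← NEG
Step 2: NEG(p) ← NEG
Step 5: NEG(p) ← NEG
Total: 3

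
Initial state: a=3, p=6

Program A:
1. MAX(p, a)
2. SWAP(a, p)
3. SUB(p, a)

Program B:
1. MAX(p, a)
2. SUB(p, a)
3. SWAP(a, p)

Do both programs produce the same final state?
No

Program A final state: a=6, p=-3
Program B final state: a=3, p=3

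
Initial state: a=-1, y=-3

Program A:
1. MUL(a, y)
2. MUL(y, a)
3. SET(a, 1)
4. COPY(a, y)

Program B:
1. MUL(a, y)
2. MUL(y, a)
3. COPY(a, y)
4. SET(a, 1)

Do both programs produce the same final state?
No

Program A final state: a=-9, y=-9
Program B final state: a=1, y=-9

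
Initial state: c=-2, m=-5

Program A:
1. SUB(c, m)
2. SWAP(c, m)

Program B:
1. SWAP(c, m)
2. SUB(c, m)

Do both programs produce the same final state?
No

Program A final state: c=-5, m=3
Program B final state: c=-3, m=-2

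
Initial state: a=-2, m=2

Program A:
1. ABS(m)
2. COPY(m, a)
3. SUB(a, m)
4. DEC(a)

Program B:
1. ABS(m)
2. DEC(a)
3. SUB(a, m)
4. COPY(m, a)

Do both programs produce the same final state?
No

Program A final state: a=-1, m=-2
Program B final state: a=-5, m=-5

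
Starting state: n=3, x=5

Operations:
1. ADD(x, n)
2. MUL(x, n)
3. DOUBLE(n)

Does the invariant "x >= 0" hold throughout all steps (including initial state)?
Yes

The invariant holds at every step.

State at each step:
Initial: n=3, x=5
After step 1: n=3, x=8
After step 2: n=3, x=24
After step 3: n=6, x=24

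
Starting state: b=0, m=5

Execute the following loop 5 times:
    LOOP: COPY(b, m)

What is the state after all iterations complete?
b=5, m=5

Iteration trace:
Start: b=0, m=5
After iteration 1: b=5, m=5
After iteration 2: b=5, m=5
After iteration 3: b=5, m=5
After iteration 4: b=5, m=5
After iteration 5: b=5, m=5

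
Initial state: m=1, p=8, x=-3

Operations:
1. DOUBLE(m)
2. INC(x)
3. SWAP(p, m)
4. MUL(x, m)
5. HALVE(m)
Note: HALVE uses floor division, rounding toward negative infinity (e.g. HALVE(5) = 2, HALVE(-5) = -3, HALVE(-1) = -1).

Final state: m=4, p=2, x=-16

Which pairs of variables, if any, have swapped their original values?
None

Comparing initial and final values:
x: -3 → -16
p: 8 → 2
m: 1 → 4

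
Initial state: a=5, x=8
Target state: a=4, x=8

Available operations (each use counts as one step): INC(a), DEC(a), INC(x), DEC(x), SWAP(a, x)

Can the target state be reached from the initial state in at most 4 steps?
Yes

Path (1 step): DEC(a)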